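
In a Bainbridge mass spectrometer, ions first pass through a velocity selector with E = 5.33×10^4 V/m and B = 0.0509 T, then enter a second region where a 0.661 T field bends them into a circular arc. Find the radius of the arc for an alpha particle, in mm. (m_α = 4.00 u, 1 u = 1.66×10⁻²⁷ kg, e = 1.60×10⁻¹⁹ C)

The selector passes v = E/B = 5.33×10^4/0.0509 = 1.05×10^6 m/s.
In the deflection region, r = mv/(qB₂) = (6.64×10^-27)(1.05×10^6) / [(2×1.60×10^-19)(0.661)] = 0.0329 m.

r ≈ 32.9 mm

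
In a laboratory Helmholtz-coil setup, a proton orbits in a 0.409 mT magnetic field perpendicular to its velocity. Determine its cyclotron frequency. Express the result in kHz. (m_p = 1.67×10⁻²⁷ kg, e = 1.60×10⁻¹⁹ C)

f = qB/(2πm) = (1×1.60×10^-19)(4.09×10^-4) / [2π(1.67×10^-27)] = 6240 Hz.

f ≈ 6.24 kHz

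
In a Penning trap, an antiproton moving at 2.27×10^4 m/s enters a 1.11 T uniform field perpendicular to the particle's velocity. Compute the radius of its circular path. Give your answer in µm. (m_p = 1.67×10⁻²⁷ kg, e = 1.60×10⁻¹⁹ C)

The magnetic force provides the centripetal force: qvB = mv²/r, so r = mv/(qB).
r = (1.67×10^-27 kg)(2.27×10^4 m/s) / [(1×1.60×10^-19 C)(1.11 T)] = 2.13×10^-4 m.

r ≈ 213 µm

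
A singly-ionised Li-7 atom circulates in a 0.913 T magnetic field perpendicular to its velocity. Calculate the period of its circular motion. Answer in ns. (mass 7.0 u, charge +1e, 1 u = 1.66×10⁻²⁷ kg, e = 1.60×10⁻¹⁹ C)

The cyclotron period is independent of speed: T = 2πm/(qB).
T = 2π(1.16×10^-26) / [(1×1.60×10^-19)(0.913)] = 5.00×10^-7 s.

T ≈ 500 ns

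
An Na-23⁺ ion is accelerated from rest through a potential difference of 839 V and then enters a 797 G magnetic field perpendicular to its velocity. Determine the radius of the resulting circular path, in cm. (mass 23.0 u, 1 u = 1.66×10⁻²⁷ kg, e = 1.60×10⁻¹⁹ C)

The kinetic energy gained is K = qV = (1×1.60×10^-19)(839) = 1.34×10^-16 J.
v = √(2K/m) = 8.39×10^4 m/s.
r = mv/(qB) = (3.82×10^-26)(8.39×10^4) / [(1×1.60×10^-19)(0.0797)] = 0.251 m.

r ≈ 25.1 cm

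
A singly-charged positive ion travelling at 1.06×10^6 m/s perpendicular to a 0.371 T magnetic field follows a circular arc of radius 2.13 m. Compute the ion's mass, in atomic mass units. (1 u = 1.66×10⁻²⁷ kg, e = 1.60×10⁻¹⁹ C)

m ≈ 71.9 u

qvB = mv²/r ⇒ m = qBr/v.
m = (1×1.60×10^-19)(0.371)(2.13) / (1.06×10^6) = 1.19×10^-25 kg = 71.9 u.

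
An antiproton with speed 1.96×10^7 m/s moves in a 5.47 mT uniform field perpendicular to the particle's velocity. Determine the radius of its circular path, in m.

The magnetic force provides the centripetal force: qvB = mv²/r, so r = mv/(qB).
r = (1.67×10^-27 kg)(1.96×10^7 m/s) / [(1×1.60×10^-19 C)(5.47×10^-3 T)] = 37.4 m.

r ≈ 37.4 m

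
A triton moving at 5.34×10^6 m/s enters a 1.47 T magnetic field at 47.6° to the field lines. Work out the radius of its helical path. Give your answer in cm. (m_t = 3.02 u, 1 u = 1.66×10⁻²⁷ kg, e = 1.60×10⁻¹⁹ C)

Only the perpendicular component v⊥ = v sin47.6° = 3.94×10^6 m/s is bent by the field.
r = m v⊥ /(qB) = (5.01×10^-27)(3.94×10^6) / [(1×1.60×10^-19)(1.47)] = 0.0841 m.

r ≈ 8.41 cm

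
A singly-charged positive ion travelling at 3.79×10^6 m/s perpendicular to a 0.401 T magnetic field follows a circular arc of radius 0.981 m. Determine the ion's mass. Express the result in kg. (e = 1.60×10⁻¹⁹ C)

m ≈ 1.66×10^-26 kg

qvB = mv²/r ⇒ m = qBr/v.
m = (1×1.60×10^-19)(0.401)(0.981) / (3.79×10^6) = 1.66×10^-26 kg.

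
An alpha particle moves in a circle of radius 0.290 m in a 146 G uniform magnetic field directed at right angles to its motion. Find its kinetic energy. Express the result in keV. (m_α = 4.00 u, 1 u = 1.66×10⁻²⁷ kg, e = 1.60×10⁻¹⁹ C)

v = qBr/m = (2×1.60×10^-19)(0.0146)(0.290) / (6.64×10^-27) = 2.04×10^5 m/s.
K = ½mv² = 0.5·(6.64×10^-27)·(2.04×10^5)² = 1.38×10^-16 J = 0.864 keV.

K ≈ 0.864 keV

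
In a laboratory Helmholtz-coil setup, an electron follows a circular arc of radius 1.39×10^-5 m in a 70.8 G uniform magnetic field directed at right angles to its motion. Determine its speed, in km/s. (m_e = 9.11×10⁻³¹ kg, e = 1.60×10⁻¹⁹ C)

From qvB = mv²/r, v = qBr/m.
v = (1×1.60×10^-19)(7.08×10^-3)(1.39×10^-5) / (9.11×10^-31) = 1.73×10^4 m/s.

v ≈ 17.3 km/s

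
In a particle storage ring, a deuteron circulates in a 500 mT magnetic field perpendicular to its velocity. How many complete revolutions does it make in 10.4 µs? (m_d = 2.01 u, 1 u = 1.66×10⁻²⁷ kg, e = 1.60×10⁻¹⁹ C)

N = 39

T = 2πm/(qB) = 2π(3.3366×10^-27) / [(1×1.60×10^-19)(0.500)] = 2.6206×10^-7 s.
N = t/T = 1.04×10^-5 / 2.6206×10^-7 ≈ 39.69, so 39 complete revolutions.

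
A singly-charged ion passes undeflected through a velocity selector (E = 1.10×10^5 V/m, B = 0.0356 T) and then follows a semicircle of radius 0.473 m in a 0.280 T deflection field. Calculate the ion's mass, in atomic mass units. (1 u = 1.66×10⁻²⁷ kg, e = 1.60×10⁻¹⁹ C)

m ≈ 4.13 u

v = E/B₁ = 3.09×10^6 m/s.
From r = mv/(qB₂), m = qB₂r/v = (1×1.60×10^-19)(0.280)(0.473) / (3.09×10^6) = 6.86×10^-27 kg.
In atomic mass units: m = 6.86×10^-27 / 1.66×10^-27 = 4.13 u.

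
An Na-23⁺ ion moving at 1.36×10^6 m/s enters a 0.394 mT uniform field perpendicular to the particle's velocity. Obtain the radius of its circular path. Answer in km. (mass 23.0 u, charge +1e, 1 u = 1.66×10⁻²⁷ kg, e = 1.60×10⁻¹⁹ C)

r ≈ 0.824 km

The magnetic force provides the centripetal force: qvB = mv²/r, so r = mv/(qB).
r = (3.82×10^-26 kg)(1.36×10^6 m/s) / [(1×1.60×10^-19 C)(3.94×10^-4 T)] = 824 m.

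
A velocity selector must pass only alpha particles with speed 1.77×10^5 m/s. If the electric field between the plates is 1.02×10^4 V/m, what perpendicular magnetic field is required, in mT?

qE = qvB ⇒ B = E/v = (1.02×10^4) / (1.77×10^5) = 0.0576 T.

B ≈ 57.6 mT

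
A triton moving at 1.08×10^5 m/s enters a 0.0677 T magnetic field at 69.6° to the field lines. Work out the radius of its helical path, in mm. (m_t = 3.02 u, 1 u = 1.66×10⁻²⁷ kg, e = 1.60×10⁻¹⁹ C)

Only the perpendicular component v⊥ = v sin69.6° = 1.01×10^5 m/s is bent by the field.
r = m v⊥ /(qB) = (5.01×10^-27)(1.01×10^5) / [(1×1.60×10^-19)(0.0677)] = 0.0468 m.

r ≈ 46.8 mm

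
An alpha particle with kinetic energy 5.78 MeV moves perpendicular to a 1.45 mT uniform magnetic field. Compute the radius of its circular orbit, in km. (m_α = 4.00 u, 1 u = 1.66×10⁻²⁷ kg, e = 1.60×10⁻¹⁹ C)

Convert the energy: K = 5.78 MeV = 9.25×10^-13 J.
v = √(2K/m) = √(2·9.25×10^-13/6.64×10^-27) = 1.67×10^7 m/s.
r = mv/(qB) = (6.64×10^-27)(1.67×10^7) / [(2×1.60×10^-19)(1.45×10^-3)] = 239 m.

r ≈ 0.239 km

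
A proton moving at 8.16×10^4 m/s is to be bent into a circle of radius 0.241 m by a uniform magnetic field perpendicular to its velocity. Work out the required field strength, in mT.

qvB = mv²/r gives B = mv/(qr).
B = (1.67×10^-27)(8.16×10^4) / [(1×1.60×10^-19)(0.241)] = 3.53×10^-3 T.

B ≈ 3.53 mT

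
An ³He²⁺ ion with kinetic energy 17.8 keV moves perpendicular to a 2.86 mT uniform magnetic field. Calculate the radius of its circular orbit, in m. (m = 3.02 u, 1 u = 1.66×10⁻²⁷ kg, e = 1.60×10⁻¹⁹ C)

Convert the energy: K = 17.8 keV = 2.85×10^-15 J.
v = √(2K/m) = √(2·2.85×10^-15/5.01×10^-27) = 1.07×10^6 m/s.
r = mv/(qB) = (5.01×10^-27)(1.07×10^6) / [(2×1.60×10^-19)(2.86×10^-3)] = 5.84 m.

r ≈ 5.84 m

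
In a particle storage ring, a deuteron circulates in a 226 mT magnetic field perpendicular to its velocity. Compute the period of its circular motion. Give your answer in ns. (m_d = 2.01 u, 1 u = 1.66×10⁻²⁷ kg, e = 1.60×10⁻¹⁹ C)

The cyclotron period is independent of speed: T = 2πm/(qB).
T = 2π(3.34×10^-27) / [(1×1.60×10^-19)(0.226)] = 5.80×10^-7 s.

T ≈ 580 ns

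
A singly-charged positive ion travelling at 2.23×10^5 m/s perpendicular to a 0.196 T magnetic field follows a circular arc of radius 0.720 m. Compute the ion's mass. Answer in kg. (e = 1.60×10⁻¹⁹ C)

qvB = mv²/r ⇒ m = qBr/v.
m = (1×1.60×10^-19)(0.196)(0.720) / (2.23×10^5) = 1.01×10^-25 kg.

m ≈ 1.01×10^-25 kg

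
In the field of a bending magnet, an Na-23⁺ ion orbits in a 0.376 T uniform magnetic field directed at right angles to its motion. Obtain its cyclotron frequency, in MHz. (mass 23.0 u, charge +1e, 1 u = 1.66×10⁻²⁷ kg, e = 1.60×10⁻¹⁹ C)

f ≈ 0.251 MHz

f = qB/(2πm) = (1×1.60×10^-19)(0.376) / [2π(3.82×10^-26)] = 2.51×10^5 Hz.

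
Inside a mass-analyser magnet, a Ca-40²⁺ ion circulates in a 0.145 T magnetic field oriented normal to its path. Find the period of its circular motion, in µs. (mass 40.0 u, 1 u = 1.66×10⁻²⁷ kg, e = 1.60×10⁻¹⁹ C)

The cyclotron period is independent of speed: T = 2πm/(qB).
T = 2π(6.64×10^-26) / [(2×1.60×10^-19)(0.145)] = 8.99×10^-6 s.

T ≈ 8.99 µs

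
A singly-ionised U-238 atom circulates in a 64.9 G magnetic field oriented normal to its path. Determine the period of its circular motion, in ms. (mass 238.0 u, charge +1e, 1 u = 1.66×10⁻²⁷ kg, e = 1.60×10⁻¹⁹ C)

The cyclotron period is independent of speed: T = 2πm/(qB).
T = 2π(3.95×10^-25) / [(1×1.60×10^-19)(6.49×10^-3)] = 2.39×10^-3 s.

T ≈ 2.39 ms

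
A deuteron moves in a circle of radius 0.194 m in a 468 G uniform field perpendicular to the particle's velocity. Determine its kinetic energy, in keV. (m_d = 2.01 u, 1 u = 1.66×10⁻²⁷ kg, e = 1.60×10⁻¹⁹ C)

K ≈ 1.98 keV

v = qBr/m = (1×1.60×10^-19)(0.0468)(0.194) / (3.34×10^-27) = 4.35×10^5 m/s.
K = ½mv² = 0.5·(3.34×10^-27)·(4.35×10^5)² = 3.16×10^-16 J = 1.98 keV.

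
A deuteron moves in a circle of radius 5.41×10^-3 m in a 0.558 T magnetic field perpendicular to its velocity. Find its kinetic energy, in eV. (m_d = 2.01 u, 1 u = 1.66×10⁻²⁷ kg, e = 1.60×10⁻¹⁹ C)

v = qBr/m = (1×1.60×10^-19)(0.558)(5.41×10^-3) / (3.34×10^-27) = 1.45×10^5 m/s.
K = ½mv² = 0.5·(3.34×10^-27)·(1.45×10^5)² = 3.50×10^-17 J = 218 eV.

K ≈ 218 eV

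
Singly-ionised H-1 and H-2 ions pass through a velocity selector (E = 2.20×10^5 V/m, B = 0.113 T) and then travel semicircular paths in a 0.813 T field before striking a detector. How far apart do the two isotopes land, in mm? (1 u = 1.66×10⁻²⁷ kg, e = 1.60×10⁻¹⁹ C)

Δd ≈ 49.7 mm

Both emerge at v = E/B₁ = 1.95×10^6 m/s.
r = mv/(qB₂), so r₁ = 0.0248 m and r₂ = 0.0497 m, giving Δr = 0.0248 m.
After a semicircle each ion lands a diameter 2r from the entry slit, so the separation is 2Δr = 0.0497 m.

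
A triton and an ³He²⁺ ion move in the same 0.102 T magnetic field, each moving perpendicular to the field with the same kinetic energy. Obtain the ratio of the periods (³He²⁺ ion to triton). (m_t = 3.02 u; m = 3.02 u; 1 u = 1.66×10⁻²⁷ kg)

T = 2πm/(qB) is independent of speed, so T₂/T₁ = (m₂/q₂)/(m₁/q₁).
T_{³He²⁺ ion}/T_{triton} = (5.01×10^-27/2e) / (5.01×10^-27/1e) = 0.500.

ratio ≈ 0.500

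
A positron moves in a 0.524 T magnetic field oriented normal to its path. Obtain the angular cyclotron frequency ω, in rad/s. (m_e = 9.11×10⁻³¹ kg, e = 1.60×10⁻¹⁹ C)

ω ≈ 9.20×10^10 rad/s

ω = qB/m = (1×1.60×10^-19)(0.524) / (9.11×10^-31) = 9.20×10^10 rad/s.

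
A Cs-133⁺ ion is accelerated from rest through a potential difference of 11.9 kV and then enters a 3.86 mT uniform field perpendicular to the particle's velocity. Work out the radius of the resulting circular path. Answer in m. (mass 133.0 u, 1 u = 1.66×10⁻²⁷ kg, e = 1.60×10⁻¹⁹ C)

r ≈ 46.9 m

The kinetic energy gained is K = qV = (1×1.60×10^-19)(1.19×10^4) = 1.90×10^-15 J.
v = √(2K/m) = 1.31×10^5 m/s.
r = mv/(qB) = (2.21×10^-25)(1.31×10^5) / [(1×1.60×10^-19)(3.86×10^-3)] = 46.9 m.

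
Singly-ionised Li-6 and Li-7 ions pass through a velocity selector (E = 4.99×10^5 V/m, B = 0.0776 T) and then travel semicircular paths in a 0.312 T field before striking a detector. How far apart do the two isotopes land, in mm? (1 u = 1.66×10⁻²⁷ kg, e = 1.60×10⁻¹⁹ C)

Δd ≈ 428 mm

Both emerge at v = E/B₁ = 6.43×10^6 m/s.
r = mv/(qB₂), so r₁ = 1.283 m and r₂ = 1.497 m, giving Δr = 0.214 m.
After a semicircle each ion lands a diameter 2r from the entry slit, so the separation is 2Δr = 0.428 m.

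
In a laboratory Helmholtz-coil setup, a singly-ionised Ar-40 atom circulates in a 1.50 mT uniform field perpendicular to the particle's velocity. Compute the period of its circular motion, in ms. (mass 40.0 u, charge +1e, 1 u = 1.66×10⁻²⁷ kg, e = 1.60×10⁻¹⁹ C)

The cyclotron period is independent of speed: T = 2πm/(qB).
T = 2π(6.64×10^-26) / [(1×1.60×10^-19)(1.50×10^-3)] = 1.74×10^-3 s.

T ≈ 1.74 ms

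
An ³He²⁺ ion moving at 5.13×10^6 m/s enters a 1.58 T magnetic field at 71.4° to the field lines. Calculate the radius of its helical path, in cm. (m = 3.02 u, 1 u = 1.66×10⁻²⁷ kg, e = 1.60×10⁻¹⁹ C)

r ≈ 4.82 cm

Only the perpendicular component v⊥ = v sin71.4° = 4.86×10^6 m/s is bent by the field.
r = m v⊥ /(qB) = (5.01×10^-27)(4.86×10^6) / [(2×1.60×10^-19)(1.58)] = 0.0482 m.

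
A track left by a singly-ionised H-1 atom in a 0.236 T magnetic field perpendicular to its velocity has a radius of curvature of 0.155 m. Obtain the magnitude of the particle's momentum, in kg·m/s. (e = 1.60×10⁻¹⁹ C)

Since qvB = mv²/r, the momentum p = mv = qBr.
p = (1×1.60×10^-19)(0.236)(0.155) = 5.85×10^-21 kg·m/s.

p ≈ 5.85×10^-21 kg·m/s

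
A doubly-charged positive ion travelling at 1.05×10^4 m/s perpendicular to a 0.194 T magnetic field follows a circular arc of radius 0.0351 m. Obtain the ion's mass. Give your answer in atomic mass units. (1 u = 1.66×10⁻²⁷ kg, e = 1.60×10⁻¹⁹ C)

m ≈ 125 u

qvB = mv²/r ⇒ m = qBr/v.
m = (2×1.60×10^-19)(0.194)(0.0351) / (1.05×10^4) = 2.08×10^-25 kg = 125 u.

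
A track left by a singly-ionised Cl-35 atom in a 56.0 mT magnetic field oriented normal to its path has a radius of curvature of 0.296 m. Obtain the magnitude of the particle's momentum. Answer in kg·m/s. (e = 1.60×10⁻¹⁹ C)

p ≈ 2.65×10^-21 kg·m/s

Since qvB = mv²/r, the momentum p = mv = qBr.
p = (1×1.60×10^-19)(0.0560)(0.296) = 2.65×10^-21 kg·m/s.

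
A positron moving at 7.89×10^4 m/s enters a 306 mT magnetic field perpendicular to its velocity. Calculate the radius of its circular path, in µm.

r ≈ 1.47 µm

The magnetic force provides the centripetal force: qvB = mv²/r, so r = mv/(qB).
r = (9.11×10^-31 kg)(7.89×10^4 m/s) / [(1×1.60×10^-19 C)(0.306 T)] = 1.47×10^-6 m.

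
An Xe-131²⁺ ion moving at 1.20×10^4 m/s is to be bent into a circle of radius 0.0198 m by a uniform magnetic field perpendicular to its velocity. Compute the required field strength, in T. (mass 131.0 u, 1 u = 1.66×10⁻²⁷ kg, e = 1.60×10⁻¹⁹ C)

B ≈ 0.412 T

qvB = mv²/r gives B = mv/(qr).
B = (2.17×10^-25)(1.20×10^4) / [(2×1.60×10^-19)(0.0198)] = 0.412 T.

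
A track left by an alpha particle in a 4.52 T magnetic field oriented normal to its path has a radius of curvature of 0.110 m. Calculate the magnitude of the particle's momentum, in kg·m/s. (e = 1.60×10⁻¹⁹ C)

p ≈ 1.59×10^-19 kg·m/s

Since qvB = mv²/r, the momentum p = mv = qBr.
p = (2×1.60×10^-19)(4.52)(0.110) = 1.59×10^-19 kg·m/s.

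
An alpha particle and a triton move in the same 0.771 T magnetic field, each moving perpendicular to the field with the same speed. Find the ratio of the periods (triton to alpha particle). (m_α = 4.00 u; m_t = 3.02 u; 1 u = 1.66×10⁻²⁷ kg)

ratio ≈ 1.51

T = 2πm/(qB) is independent of speed, so T₂/T₁ = (m₂/q₂)/(m₁/q₁).
T_{triton}/T_{alpha particle} = (5.01×10^-27/1e) / (6.64×10^-27/2e) = 1.51.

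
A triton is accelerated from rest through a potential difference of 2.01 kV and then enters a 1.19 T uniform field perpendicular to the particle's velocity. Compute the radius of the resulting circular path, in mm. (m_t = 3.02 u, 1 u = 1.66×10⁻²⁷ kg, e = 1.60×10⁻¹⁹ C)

r ≈ 9.43 mm

The kinetic energy gained is K = qV = (1×1.60×10^-19)(2010) = 3.22×10^-16 J.
v = √(2K/m) = 3.58×10^5 m/s.
r = mv/(qB) = (5.01×10^-27)(3.58×10^5) / [(1×1.60×10^-19)(1.19)] = 9.43×10^-3 m.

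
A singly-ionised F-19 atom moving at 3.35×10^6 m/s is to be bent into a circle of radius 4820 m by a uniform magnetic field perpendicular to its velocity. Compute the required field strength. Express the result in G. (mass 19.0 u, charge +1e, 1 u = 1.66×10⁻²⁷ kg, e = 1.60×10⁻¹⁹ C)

qvB = mv²/r gives B = mv/(qr).
B = (3.15×10^-26)(3.35×10^6) / [(1×1.60×10^-19)(4820)] = 1.37×10^-4 T.

B ≈ 1.37 G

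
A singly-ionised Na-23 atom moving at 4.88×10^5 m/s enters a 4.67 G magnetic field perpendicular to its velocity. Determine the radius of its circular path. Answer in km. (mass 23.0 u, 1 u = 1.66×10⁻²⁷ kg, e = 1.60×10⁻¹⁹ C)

r ≈ 0.249 km

The magnetic force provides the centripetal force: qvB = mv²/r, so r = mv/(qB).
r = (3.82×10^-26 kg)(4.88×10^5 m/s) / [(1×1.60×10^-19 C)(4.67×10^-4 T)] = 249 m.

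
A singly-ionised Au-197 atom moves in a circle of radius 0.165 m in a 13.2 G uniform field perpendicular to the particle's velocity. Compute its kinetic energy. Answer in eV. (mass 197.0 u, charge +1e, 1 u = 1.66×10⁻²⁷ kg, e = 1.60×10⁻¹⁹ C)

K ≈ 0.0116 eV

v = qBr/m = (1×1.60×10^-19)(1.32×10^-3)(0.165) / (3.27×10^-25) = 107 m/s.
K = ½mv² = 0.5·(3.27×10^-25)·(107)² = 1.86×10^-21 J = 0.0116 eV.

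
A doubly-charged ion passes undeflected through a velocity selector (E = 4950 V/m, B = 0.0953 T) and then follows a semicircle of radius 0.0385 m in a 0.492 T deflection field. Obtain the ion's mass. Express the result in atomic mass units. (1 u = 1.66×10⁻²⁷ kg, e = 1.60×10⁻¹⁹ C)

v = E/B₁ = 5.19×10^4 m/s.
From r = mv/(qB₂), m = qB₂r/v = (2×1.60×10^-19)(0.492)(0.0385) / (5.19×10^4) = 1.17×10^-25 kg.
In atomic mass units: m = 1.17×10^-25 / 1.66×10^-27 = 70.3 u.

m ≈ 70.3 u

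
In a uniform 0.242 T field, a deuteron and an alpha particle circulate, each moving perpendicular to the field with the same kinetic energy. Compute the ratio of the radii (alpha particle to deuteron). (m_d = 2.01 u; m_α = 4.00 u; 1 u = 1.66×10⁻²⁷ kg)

ratio ≈ 0.705

r = √(2mK)/(qB) ⇒ at equal K, r ∝ √m/q.
r_{alpha particle}/r_{deuteron} = 0.705.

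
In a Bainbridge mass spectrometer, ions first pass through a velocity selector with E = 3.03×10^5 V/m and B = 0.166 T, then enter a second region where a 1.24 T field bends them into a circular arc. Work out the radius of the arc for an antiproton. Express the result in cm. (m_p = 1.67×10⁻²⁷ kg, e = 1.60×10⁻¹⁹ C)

The selector passes v = E/B = 3.03×10^5/0.166 = 1.83×10^6 m/s.
In the deflection region, r = mv/(qB₂) = (1.67×10^-27)(1.83×10^6) / [(1×1.60×10^-19)(1.24)] = 0.0154 m.

r ≈ 1.54 cm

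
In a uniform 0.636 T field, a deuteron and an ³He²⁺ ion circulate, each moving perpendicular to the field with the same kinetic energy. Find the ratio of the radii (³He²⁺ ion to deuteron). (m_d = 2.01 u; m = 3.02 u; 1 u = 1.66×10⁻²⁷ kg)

r = √(2mK)/(qB) ⇒ at equal K, r ∝ √m/q.
r_{³He²⁺ ion}/r_{deuteron} = 0.613.

ratio ≈ 0.613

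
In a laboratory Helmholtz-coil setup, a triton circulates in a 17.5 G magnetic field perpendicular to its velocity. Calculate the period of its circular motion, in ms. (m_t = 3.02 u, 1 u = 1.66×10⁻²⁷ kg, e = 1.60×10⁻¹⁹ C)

T ≈ 0.112 ms

The cyclotron period is independent of speed: T = 2πm/(qB).
T = 2π(5.01×10^-27) / [(1×1.60×10^-19)(1.75×10^-3)] = 1.12×10^-4 s.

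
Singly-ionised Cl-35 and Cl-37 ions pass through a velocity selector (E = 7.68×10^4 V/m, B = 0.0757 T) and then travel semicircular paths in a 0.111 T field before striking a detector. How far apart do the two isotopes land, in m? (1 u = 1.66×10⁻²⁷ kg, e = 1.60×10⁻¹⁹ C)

Both emerge at v = E/B₁ = 1.01×10^6 m/s.
r = mv/(qB₂), so r₁ = 3.319 m and r₂ = 3.509 m, giving Δr = 0.190 m.
After a semicircle each ion lands a diameter 2r from the entry slit, so the separation is 2Δr = 0.379 m.

Δd ≈ 0.379 m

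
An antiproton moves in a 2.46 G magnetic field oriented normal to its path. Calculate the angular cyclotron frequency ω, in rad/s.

ω ≈ 2.36×10^4 rad/s

ω = qB/m = (1×1.60×10^-19)(2.46×10^-4) / (1.67×10^-27) = 2.36×10^4 rad/s.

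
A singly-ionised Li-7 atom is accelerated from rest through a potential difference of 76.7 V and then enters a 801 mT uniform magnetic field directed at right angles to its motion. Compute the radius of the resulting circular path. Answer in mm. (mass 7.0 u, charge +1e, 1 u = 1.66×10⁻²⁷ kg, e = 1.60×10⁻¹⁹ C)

r ≈ 4.17 mm

The kinetic energy gained is K = qV = (1×1.60×10^-19)(76.7) = 1.23×10^-17 J.
v = √(2K/m) = 4.60×10^4 m/s.
r = mv/(qB) = (1.16×10^-26)(4.60×10^4) / [(1×1.60×10^-19)(0.801)] = 4.17×10^-3 m.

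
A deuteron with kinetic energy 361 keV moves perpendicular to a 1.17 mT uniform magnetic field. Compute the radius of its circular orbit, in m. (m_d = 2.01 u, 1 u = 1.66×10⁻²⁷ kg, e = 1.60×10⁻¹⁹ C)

Convert the energy: K = 361 keV = 5.78×10^-14 J.
v = √(2K/m) = √(2·5.78×10^-14/3.34×10^-27) = 5.88×10^6 m/s.
r = mv/(qB) = (3.34×10^-27)(5.88×10^6) / [(1×1.60×10^-19)(1.17×10^-3)] = 105 m.

r ≈ 105 m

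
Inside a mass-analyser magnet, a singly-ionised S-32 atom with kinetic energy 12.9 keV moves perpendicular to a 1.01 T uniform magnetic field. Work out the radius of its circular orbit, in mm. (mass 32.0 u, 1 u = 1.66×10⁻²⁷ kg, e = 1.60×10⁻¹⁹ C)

r ≈ 91.6 mm

Convert the energy: K = 12.9 keV = 2.06×10^-15 J.
v = √(2K/m) = √(2·2.06×10^-15/5.31×10^-26) = 2.79×10^5 m/s.
r = mv/(qB) = (5.31×10^-26)(2.79×10^5) / [(1×1.60×10^-19)(1.01)] = 0.0916 m.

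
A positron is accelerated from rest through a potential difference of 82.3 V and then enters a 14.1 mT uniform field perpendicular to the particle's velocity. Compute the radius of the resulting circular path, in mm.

r ≈ 2.17 mm

The kinetic energy gained is K = qV = (1×1.60×10^-19)(82.3) = 1.32×10^-17 J.
v = √(2K/m) = 5.38×10^6 m/s.
r = mv/(qB) = (9.11×10^-31)(5.38×10^6) / [(1×1.60×10^-19)(0.0141)] = 2.17×10^-3 m.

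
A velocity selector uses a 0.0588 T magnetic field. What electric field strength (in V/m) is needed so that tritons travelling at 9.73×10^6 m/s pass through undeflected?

qE = qvB ⇒ E = vB = (9.73×10^6)(0.0588) = 5.72×10^5 V/m.

E ≈ 5.72×10^5 V/m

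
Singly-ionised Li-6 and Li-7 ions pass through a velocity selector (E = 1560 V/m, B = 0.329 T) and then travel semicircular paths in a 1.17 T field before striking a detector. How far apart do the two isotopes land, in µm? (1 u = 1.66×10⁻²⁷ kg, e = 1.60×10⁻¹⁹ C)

Both emerge at v = E/B₁ = 4740 m/s.
r = mv/(qB₂), so r₁ = 2.523×10^-4 m and r₂ = 2.943×10^-4 m, giving Δr = 4.20×10^-5 m.
After a semicircle each ion lands a diameter 2r from the entry slit, so the separation is 2Δr = 8.41×10^-5 m.

Δd ≈ 84.1 µm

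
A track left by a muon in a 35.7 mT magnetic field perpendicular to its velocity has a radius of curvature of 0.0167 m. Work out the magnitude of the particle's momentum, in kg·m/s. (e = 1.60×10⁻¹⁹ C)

Since qvB = mv²/r, the momentum p = mv = qBr.
p = (1×1.60×10^-19)(0.0357)(0.0167) = 9.54×10^-23 kg·m/s.

p ≈ 9.54×10^-23 kg·m/s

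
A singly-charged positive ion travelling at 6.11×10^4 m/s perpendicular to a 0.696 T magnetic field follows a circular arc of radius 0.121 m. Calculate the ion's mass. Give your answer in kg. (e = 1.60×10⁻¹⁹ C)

m ≈ 2.21×10^-25 kg

qvB = mv²/r ⇒ m = qBr/v.
m = (1×1.60×10^-19)(0.696)(0.121) / (6.11×10^4) = 2.21×10^-25 kg.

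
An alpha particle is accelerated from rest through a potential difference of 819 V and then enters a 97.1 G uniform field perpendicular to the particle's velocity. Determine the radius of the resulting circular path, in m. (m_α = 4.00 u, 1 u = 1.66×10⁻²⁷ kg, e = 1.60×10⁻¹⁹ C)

The kinetic energy gained is K = qV = (2×1.60×10^-19)(819) = 2.62×10^-16 J.
v = √(2K/m) = 2.81×10^5 m/s.
r = mv/(qB) = (6.64×10^-27)(2.81×10^5) / [(2×1.60×10^-19)(9.71×10^-3)] = 0.600 m.

r ≈ 0.600 m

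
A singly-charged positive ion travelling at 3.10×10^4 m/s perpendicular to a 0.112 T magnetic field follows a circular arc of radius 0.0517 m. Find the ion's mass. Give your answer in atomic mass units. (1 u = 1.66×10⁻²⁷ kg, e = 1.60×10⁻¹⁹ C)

qvB = mv²/r ⇒ m = qBr/v.
m = (1×1.60×10^-19)(0.112)(0.0517) / (3.10×10^4) = 2.99×10^-26 kg = 18.0 u.

m ≈ 18.0 u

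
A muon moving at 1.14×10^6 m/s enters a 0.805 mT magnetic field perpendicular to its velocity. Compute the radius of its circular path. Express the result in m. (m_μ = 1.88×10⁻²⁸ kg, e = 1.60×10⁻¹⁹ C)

The magnetic force provides the centripetal force: qvB = mv²/r, so r = mv/(qB).
r = (1.88×10^-28 kg)(1.14×10^6 m/s) / [(1×1.60×10^-19 C)(8.05×10^-4 T)] = 1.66 m.

r ≈ 1.66 m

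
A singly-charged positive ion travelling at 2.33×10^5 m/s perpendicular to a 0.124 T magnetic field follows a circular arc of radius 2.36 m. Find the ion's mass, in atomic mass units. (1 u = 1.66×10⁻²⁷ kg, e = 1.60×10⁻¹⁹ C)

qvB = mv²/r ⇒ m = qBr/v.
m = (1×1.60×10^-19)(0.124)(2.36) / (2.33×10^5) = 2.01×10^-25 kg = 121 u.

m ≈ 121 u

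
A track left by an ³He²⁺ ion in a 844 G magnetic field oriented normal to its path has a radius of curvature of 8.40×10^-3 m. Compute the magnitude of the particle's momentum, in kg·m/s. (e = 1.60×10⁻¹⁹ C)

Since qvB = mv²/r, the momentum p = mv = qBr.
p = (2×1.60×10^-19)(0.0844)(8.40×10^-3) = 2.27×10^-22 kg·m/s.

p ≈ 2.27×10^-22 kg·m/s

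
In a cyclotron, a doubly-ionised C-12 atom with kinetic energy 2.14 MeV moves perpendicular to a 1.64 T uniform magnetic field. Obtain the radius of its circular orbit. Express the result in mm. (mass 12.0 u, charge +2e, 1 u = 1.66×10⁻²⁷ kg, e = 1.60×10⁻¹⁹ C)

Convert the energy: K = 2.14 MeV = 3.42×10^-13 J.
v = √(2K/m) = √(2·3.42×10^-13/1.99×10^-26) = 5.86×10^6 m/s.
r = mv/(qB) = (1.99×10^-26)(5.86×10^6) / [(2×1.60×10^-19)(1.64)] = 0.223 m.

r ≈ 223 mm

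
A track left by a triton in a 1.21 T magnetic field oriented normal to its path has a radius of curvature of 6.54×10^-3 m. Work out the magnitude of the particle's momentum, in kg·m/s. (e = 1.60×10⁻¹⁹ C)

Since qvB = mv²/r, the momentum p = mv = qBr.
p = (1×1.60×10^-19)(1.21)(6.54×10^-3) = 1.27×10^-21 kg·m/s.

p ≈ 1.27×10^-21 kg·m/s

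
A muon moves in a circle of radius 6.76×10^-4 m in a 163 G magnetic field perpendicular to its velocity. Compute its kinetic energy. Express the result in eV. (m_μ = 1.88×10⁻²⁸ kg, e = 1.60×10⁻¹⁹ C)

K ≈ 0.0517 eV

v = qBr/m = (1×1.60×10^-19)(0.0163)(6.76×10^-4) / (1.88×10^-28) = 9380 m/s.
K = ½mv² = 0.5·(1.88×10^-28)·(9380)² = 8.27×10^-21 J = 0.0517 eV.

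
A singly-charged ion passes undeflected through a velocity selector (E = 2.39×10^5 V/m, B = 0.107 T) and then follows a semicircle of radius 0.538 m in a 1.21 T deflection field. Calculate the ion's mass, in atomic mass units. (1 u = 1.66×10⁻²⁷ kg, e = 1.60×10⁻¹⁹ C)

v = E/B₁ = 2.23×10^6 m/s.
From r = mv/(qB₂), m = qB₂r/v = (1×1.60×10^-19)(1.21)(0.538) / (2.23×10^6) = 4.66×10^-26 kg.
In atomic mass units: m = 4.66×10^-26 / 1.66×10^-27 = 28.1 u.

m ≈ 28.1 u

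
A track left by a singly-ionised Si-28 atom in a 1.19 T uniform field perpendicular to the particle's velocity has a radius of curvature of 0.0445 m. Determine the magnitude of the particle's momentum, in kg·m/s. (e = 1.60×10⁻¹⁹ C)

Since qvB = mv²/r, the momentum p = mv = qBr.
p = (1×1.60×10^-19)(1.19)(0.0445) = 8.47×10^-21 kg·m/s.

p ≈ 8.47×10^-21 kg·m/s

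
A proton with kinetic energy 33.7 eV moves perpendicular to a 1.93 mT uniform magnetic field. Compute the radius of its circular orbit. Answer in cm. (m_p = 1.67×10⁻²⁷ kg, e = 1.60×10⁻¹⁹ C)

Convert the energy: K = 33.7 eV = 5.39×10^-18 J.
v = √(2K/m) = √(2·5.39×10^-18/1.67×10^-27) = 8.04×10^4 m/s.
r = mv/(qB) = (1.67×10^-27)(8.04×10^4) / [(1×1.60×10^-19)(1.93×10^-3)] = 0.435 m.

r ≈ 43.5 cm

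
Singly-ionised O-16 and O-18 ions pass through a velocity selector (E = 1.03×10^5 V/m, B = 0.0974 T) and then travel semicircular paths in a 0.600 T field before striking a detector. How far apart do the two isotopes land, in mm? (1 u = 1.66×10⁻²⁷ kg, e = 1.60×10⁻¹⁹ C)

Both emerge at v = E/B₁ = 1.06×10^6 m/s.
r = mv/(qB₂), so r₁ = 0.2926 m and r₂ = 0.3291 m, giving Δr = 0.0366 m.
After a semicircle each ion lands a diameter 2r from the entry slit, so the separation is 2Δr = 0.0731 m.

Δd ≈ 73.1 mm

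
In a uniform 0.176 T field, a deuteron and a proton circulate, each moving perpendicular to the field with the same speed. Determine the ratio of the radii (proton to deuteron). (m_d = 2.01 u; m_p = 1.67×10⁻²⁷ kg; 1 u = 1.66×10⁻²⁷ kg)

r = mv/(qB) ⇒ at equal v, r ∝ m/q.
r_{proton}/r_{deuteron} = 0.501.

ratio ≈ 0.501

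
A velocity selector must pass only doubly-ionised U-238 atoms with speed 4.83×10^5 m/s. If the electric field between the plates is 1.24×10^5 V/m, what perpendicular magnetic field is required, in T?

qE = qvB ⇒ B = E/v = (1.24×10^5) / (4.83×10^5) = 0.257 T.

B ≈ 0.257 T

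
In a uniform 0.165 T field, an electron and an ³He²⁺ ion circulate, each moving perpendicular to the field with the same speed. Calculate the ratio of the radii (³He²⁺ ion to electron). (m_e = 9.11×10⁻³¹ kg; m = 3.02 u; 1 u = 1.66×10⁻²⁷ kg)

ratio ≈ 2750

r = mv/(qB) ⇒ at equal v, r ∝ m/q.
r_{³He²⁺ ion}/r_{electron} = 2750.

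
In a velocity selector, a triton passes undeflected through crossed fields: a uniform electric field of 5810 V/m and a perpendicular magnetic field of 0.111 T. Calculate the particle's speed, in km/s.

For zero net force, qE = qvB, so v = E/B.
v = (5810) / (0.111) = 5.23×10^4 m/s.

v ≈ 52.3 km/s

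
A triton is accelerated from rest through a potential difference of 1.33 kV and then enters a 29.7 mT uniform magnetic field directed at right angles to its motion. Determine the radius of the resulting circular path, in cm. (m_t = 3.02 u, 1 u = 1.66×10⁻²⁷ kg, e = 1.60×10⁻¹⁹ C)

r ≈ 30.7 cm

The kinetic energy gained is K = qV = (1×1.60×10^-19)(1330) = 2.13×10^-16 J.
v = √(2K/m) = 2.91×10^5 m/s.
r = mv/(qB) = (5.01×10^-27)(2.91×10^5) / [(1×1.60×10^-19)(0.0297)] = 0.307 m.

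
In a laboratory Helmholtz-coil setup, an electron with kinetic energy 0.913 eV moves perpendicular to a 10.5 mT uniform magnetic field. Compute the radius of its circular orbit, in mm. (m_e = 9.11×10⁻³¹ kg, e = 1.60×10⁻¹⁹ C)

Convert the energy: K = 0.913 eV = 1.46×10^-19 J.
v = √(2K/m) = √(2·1.46×10^-19/9.11×10^-31) = 5.66×10^5 m/s.
r = mv/(qB) = (9.11×10^-31)(5.66×10^5) / [(1×1.60×10^-19)(0.0105)] = 3.07×10^-4 m.

r ≈ 0.307 mm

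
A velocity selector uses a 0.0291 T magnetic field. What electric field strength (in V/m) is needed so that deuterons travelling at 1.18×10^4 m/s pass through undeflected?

E ≈ 343 V/m

qE = qvB ⇒ E = vB = (1.18×10^4)(0.0291) = 343 V/m.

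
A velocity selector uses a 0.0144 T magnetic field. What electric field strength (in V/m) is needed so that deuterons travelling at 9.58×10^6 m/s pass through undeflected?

qE = qvB ⇒ E = vB = (9.58×10^6)(0.0144) = 1.38×10^5 V/m.

E ≈ 1.38×10^5 V/m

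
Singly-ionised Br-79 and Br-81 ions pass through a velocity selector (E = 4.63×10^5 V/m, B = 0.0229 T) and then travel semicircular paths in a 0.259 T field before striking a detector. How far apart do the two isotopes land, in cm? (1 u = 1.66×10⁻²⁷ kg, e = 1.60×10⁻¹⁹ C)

Both emerge at v = E/B₁ = 2.02×10^7 m/s.
r = mv/(qB₂), so r₁ = 63.98 m and r₂ = 65.60 m, giving Δr = 1.62 m.
After a semicircle each ion lands a diameter 2r from the entry slit, so the separation is 2Δr = 3.24 m.

Δd ≈ 324 cm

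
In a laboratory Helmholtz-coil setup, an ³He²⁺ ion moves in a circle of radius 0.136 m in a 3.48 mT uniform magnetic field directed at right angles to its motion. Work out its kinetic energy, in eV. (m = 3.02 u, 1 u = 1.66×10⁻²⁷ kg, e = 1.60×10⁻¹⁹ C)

v = qBr/m = (2×1.60×10^-19)(3.48×10^-3)(0.136) / (5.01×10^-27) = 3.02×10^4 m/s.
K = ½mv² = 0.5·(5.01×10^-27)·(3.02×10^4)² = 2.29×10^-18 J = 14.3 eV.

K ≈ 14.3 eV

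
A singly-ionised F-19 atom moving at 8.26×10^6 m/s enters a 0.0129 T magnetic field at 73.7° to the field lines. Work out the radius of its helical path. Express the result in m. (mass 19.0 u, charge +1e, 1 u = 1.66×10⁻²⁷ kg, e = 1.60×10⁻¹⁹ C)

Only the perpendicular component v⊥ = v sin73.7° = 7.93×10^6 m/s is bent by the field.
r = m v⊥ /(qB) = (3.15×10^-26)(7.93×10^6) / [(1×1.60×10^-19)(0.0129)] = 121 m.

r ≈ 121 m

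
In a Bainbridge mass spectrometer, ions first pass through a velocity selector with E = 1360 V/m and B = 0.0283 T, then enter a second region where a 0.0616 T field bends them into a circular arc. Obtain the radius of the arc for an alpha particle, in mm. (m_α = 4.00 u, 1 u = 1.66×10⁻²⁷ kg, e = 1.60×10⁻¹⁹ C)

The selector passes v = E/B = 1360/0.0283 = 4.81×10^4 m/s.
In the deflection region, r = mv/(qB₂) = (6.64×10^-27)(4.81×10^4) / [(2×1.60×10^-19)(0.0616)] = 0.0162 m.

r ≈ 16.2 mm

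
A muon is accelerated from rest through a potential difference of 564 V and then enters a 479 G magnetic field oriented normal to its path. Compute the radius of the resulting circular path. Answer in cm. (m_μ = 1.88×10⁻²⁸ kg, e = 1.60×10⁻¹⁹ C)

The kinetic energy gained is K = qV = (1×1.60×10^-19)(564) = 9.02×10^-17 J.
v = √(2K/m) = 9.80×10^5 m/s.
r = mv/(qB) = (1.88×10^-28)(9.80×10^5) / [(1×1.60×10^-19)(0.0479)] = 0.0240 m.

r ≈ 2.40 cm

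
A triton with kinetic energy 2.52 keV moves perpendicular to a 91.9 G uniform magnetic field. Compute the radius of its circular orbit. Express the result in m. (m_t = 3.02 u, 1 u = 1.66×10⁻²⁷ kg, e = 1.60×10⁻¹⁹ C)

r ≈ 1.37 m

Convert the energy: K = 2.52 keV = 4.03×10^-16 J.
v = √(2K/m) = √(2·4.03×10^-16/5.01×10^-27) = 4.01×10^5 m/s.
r = mv/(qB) = (5.01×10^-27)(4.01×10^5) / [(1×1.60×10^-19)(9.19×10^-3)] = 1.37 m.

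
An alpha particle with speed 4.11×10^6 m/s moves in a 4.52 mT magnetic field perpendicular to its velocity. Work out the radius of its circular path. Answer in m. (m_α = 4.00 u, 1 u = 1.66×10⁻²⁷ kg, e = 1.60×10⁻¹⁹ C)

The magnetic force provides the centripetal force: qvB = mv²/r, so r = mv/(qB).
r = (6.64×10^-27 kg)(4.11×10^6 m/s) / [(2×1.60×10^-19 C)(4.52×10^-3 T)] = 18.9 m.

r ≈ 18.9 m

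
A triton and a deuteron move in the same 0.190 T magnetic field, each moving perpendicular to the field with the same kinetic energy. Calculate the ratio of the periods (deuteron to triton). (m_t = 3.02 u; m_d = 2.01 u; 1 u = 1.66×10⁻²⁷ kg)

ratio ≈ 0.666

T = 2πm/(qB) is independent of speed, so T₂/T₁ = (m₂/q₂)/(m₁/q₁).
T_{deuteron}/T_{triton} = (3.34×10^-27/1e) / (5.01×10^-27/1e) = 0.666.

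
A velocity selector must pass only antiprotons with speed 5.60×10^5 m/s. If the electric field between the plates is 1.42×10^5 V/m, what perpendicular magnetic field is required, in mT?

B ≈ 254 mT

qE = qvB ⇒ B = E/v = (1.42×10^5) / (5.60×10^5) = 0.254 T.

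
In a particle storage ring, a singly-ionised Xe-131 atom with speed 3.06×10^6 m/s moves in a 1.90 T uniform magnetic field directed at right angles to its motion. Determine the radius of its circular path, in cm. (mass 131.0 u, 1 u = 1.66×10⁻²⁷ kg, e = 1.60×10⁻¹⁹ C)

r ≈ 219 cm

The magnetic force provides the centripetal force: qvB = mv²/r, so r = mv/(qB).
r = (2.17×10^-25 kg)(3.06×10^6 m/s) / [(1×1.60×10^-19 C)(1.90 T)] = 2.19 m.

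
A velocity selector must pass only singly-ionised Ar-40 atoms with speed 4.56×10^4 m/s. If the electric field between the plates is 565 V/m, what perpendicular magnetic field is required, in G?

B ≈ 124 G

qE = qvB ⇒ B = E/v = (565) / (4.56×10^4) = 0.0124 T.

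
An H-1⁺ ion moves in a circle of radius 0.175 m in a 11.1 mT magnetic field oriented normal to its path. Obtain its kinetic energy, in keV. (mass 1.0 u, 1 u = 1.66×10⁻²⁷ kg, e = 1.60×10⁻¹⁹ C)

K ≈ 0.182 keV

v = qBr/m = (1×1.60×10^-19)(0.0111)(0.175) / (1.66×10^-27) = 1.87×10^5 m/s.
K = ½mv² = 0.5·(1.66×10^-27)·(1.87×10^5)² = 2.91×10^-17 J = 0.182 keV.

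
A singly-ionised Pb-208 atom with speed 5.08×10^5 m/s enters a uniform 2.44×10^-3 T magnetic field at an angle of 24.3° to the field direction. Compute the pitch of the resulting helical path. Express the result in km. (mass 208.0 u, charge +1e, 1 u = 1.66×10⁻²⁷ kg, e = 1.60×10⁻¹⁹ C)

The velocity component along B is v∥ = v cos24.3° = 4.63×10^5 m/s.
The cyclotron period T = 2πm/(qB) = 5.56×10^-3 s is set by m, q, B alone.
Pitch = v∥·T = (4.63×10^5)(5.56×10^-3) = 2570 m.

pitch ≈ 2.57 km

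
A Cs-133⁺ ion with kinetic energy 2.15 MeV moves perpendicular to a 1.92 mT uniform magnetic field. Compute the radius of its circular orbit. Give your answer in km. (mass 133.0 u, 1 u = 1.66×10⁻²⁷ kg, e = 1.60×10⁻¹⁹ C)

Convert the energy: K = 2.15 MeV = 3.44×10^-13 J.
v = √(2K/m) = √(2·3.44×10^-13/2.21×10^-25) = 1.77×10^6 m/s.
r = mv/(qB) = (2.21×10^-25)(1.77×10^6) / [(1×1.60×10^-19)(1.92×10^-3)] = 1270 m.

r ≈ 1.27 km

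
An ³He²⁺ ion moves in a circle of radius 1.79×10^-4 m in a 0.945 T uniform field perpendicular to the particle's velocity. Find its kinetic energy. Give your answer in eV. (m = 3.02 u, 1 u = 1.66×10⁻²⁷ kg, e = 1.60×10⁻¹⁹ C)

v = qBr/m = (2×1.60×10^-19)(0.945)(1.79×10^-4) / (5.01×10^-27) = 1.08×10^4 m/s.
K = ½mv² = 0.5·(5.01×10^-27)·(1.08×10^4)² = 2.92×10^-19 J = 1.83 eV.

K ≈ 1.83 eV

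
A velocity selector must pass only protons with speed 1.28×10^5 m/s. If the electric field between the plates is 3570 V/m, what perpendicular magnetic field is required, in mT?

B ≈ 27.9 mT

qE = qvB ⇒ B = E/v = (3570) / (1.28×10^5) = 0.0279 T.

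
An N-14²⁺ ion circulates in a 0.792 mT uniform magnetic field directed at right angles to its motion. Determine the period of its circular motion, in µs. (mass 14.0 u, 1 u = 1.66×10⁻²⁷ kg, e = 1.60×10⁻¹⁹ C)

The cyclotron period is independent of speed: T = 2πm/(qB).
T = 2π(2.32×10^-26) / [(2×1.60×10^-19)(7.92×10^-4)] = 5.76×10^-4 s.

T ≈ 576 µs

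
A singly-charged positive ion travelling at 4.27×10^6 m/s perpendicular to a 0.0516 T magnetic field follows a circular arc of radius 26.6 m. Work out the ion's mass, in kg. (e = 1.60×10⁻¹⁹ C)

qvB = mv²/r ⇒ m = qBr/v.
m = (1×1.60×10^-19)(0.0516)(26.6) / (4.27×10^6) = 5.14×10^-26 kg.

m ≈ 5.14×10^-26 kg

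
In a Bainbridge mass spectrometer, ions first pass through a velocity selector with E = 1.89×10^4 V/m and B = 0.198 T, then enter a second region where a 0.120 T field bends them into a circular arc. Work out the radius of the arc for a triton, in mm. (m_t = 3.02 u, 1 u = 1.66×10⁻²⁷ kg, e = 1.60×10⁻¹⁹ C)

The selector passes v = E/B = 1.89×10^4/0.198 = 9.55×10^4 m/s.
In the deflection region, r = mv/(qB₂) = (5.01×10^-27)(9.55×10^4) / [(1×1.60×10^-19)(0.120)] = 0.0249 m.

r ≈ 24.9 mm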